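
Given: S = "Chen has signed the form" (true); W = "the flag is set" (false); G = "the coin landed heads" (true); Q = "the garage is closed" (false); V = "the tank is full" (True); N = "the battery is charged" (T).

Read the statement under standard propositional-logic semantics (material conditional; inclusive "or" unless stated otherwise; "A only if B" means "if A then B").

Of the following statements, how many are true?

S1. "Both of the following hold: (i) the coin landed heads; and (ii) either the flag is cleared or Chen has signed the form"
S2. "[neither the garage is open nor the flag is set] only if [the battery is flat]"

2

S1: Formalization: G & (~W | S)

~W = ~F = T
~W | S = T | T = T
G & (~W | S) = T & T = T
So S1 is true.

S2: Parsed as (~Q nor W) -> ~N

~Q = ~F = T
~Q nor W = T nor F = F
~N = ~T = F
(~Q nor W) -> ~N = F -> F = T
Thus S2 is true.

2 of the 2 statements are true (S1, S2).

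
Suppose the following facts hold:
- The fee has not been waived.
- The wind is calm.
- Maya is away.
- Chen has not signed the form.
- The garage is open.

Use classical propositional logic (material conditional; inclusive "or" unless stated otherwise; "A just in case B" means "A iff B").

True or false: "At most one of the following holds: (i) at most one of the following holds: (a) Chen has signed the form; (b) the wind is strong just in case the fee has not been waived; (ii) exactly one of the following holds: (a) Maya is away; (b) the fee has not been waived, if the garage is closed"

Let S = "Chen has signed the form" (F), Q = "the wind is strong" (F), P = "the fee has been waived" (F), R = "Maya is at home" (F), U = "the garage is closed" (F).
This is (S nand (Q <-> ~P)) nand (~R xor (U -> ~P)).

~P = ~F = T
Q <-> ~P = F <-> T = F
S nand (Q <-> ~P) = F nand F = T
~R = ~F = T
~P = ~F = T
U -> ~P = F -> T = T
~R xor (U -> ~P) = T xor T = F
(S nand (Q <-> ~P)) nand (~R xor (U -> ~P)) = T nand F = T

true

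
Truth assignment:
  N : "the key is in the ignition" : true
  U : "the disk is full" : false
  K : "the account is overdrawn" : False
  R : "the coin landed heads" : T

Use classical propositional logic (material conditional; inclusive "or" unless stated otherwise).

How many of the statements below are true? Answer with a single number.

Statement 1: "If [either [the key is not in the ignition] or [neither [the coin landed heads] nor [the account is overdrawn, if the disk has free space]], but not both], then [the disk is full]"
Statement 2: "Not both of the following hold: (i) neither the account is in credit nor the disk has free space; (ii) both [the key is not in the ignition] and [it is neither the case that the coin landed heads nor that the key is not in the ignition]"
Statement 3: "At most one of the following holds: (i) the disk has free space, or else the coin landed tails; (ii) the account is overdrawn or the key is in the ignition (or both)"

2

Statement 1: In symbols: (¬N ⊕ (R ↓ (¬U → K))) → U

¬N = ¬T = F
¬U = ¬F = T
¬U → K = T → F = F
R ↓ (¬U → K) = T ↓ F = F
¬N ⊕ (R ↓ (¬U → K)) = F ⊕ F = F
(¬N ⊕ (R ↓ (¬U → K))) → U = F → F = T
Thus Statement 1 is true.

Statement 2: In symbols: (¬K ↓ ¬U) ↑ (¬N ∧ (R ↓ ¬N))

¬K = ¬F = T
¬U = ¬F = T
¬K ↓ ¬U = T ↓ T = F
¬N = ¬T = F
¬N = ¬T = F
R ↓ ¬N = T ↓ F = F
¬N ∧ (R ↓ ¬N) = F ∧ F = F
(¬K ↓ ¬U) ↑ (¬N ∧ (R ↓ ¬N)) = F ↑ F = T
Hence Statement 2 is true.

Statement 3: Formalization: (¬U ∨ ¬R) ↑ (K ∨ N)

¬U = ¬F = T
¬R = ¬T = F
¬U ∨ ¬R = T ∨ F = T
K ∨ N = F ∨ T = T
(¬U ∨ ¬R) ↑ (K ∨ N) = T ↑ T = F
Hence Statement 3 is false.

True statements: 2.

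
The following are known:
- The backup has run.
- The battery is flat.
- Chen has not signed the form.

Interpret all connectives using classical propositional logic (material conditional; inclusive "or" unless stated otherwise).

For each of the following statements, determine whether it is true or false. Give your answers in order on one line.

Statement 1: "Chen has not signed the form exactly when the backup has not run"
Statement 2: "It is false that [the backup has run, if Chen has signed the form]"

Statement 1 false, Statement 2 false

Let H = "Chen has signed the form" (False), U = "the backup has run" (True).

Statement 1: Formalization: not H iff not U

not H = not False = True
not U = not True = False
not H iff not U = True iff False = False
So Statement 1 is false.

Statement 2: Parsed as not (H -> U)

H -> U = False -> True = True
not (H -> U) = not True = False
Thus Statement 2 is false.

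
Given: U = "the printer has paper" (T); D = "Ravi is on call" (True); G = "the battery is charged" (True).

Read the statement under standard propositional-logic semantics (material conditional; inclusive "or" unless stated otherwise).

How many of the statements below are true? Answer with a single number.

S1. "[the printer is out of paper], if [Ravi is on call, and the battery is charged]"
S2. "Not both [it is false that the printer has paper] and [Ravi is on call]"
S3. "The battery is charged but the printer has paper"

S1: Parsed as (D and G) -> not U

D and G = True and True = True
not U = not True = False
(D and G) -> not U = True -> False = False
Hence S1 is false.

S2: Parsed as not U nand D

not U = not True = False
not U nand D = False nand True = True
Hence S2 is true.

S3: In symbols: G and U

G and U = True and True = True
Thus S3 is true.

True statements: 2.

2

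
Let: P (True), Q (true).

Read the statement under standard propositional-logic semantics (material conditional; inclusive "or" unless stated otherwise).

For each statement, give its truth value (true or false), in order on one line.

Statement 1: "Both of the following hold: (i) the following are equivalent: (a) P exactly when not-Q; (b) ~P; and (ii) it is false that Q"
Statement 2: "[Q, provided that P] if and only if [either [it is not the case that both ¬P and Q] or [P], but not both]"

Statement 1 F, Statement 2 F

Statement 1: Formalization: ((P <-> ~Q) <-> ~P) & ~Q

~Q = ~T = F
P <-> ~Q = T <-> F = F
~P = ~T = F
(P <-> ~Q) <-> ~P = F <-> F = T
~Q = ~T = F
((P <-> ~Q) <-> ~P) & ~Q = T & F = F
Thus Statement 1 is false.

Statement 2: Formalization: (P -> Q) <-> ((~P nand Q) xor P)

P -> Q = T -> T = T
~P = ~T = F
~P nand Q = F nand T = T
(~P nand Q) xor P = T xor T = F
(P -> Q) <-> ((~P nand Q) xor P) = T <-> F = F
Thus Statement 2 is false.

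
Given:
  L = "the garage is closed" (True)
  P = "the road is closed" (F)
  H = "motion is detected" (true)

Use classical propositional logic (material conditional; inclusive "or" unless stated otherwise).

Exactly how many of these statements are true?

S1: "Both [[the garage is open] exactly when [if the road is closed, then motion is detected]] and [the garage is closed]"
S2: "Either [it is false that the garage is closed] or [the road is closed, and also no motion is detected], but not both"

0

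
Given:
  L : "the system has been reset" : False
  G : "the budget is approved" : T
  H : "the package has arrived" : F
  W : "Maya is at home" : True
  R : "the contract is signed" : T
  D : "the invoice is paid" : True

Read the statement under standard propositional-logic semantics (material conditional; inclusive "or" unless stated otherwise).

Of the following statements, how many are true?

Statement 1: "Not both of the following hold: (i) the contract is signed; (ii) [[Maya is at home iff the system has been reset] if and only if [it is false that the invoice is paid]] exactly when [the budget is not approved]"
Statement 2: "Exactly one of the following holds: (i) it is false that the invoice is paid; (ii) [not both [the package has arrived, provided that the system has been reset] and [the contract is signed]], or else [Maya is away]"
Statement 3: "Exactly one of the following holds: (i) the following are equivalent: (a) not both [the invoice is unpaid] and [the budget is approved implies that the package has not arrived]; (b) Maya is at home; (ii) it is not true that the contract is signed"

Statement 1: Formalization: R ↑ (((W ↔ L) ↔ ¬D) ↔ ¬G)

W ↔ L = T ↔ F = F
¬D = ¬T = F
(W ↔ L) ↔ ¬D = F ↔ F = T
¬G = ¬T = F
((W ↔ L) ↔ ¬D) ↔ ¬G = T ↔ F = F
R ↑ (((W ↔ L) ↔ ¬D) ↔ ¬G) = T ↑ F = T
Hence Statement 1 is true.

Statement 2: In symbols: ¬D ⊕ (((L → H) ↑ R) ∨ ¬W)

¬D = ¬T = F
L → H = F → F = T
(L → H) ↑ R = T ↑ T = F
¬W = ¬T = F
((L → H) ↑ R) ∨ ¬W = F ∨ F = F
¬D ⊕ (((L → H) ↑ R) ∨ ¬W) = F ⊕ F = F
Thus Statement 2 is false.

Statement 3: This is ((¬D ↑ (G → ¬H)) ↔ W) ⊕ ¬R.

¬D = ¬T = F
¬H = ¬F = T
G → ¬H = T → T = T
¬D ↑ (G → ¬H) = F ↑ T = T
(¬D ↑ (G → ¬H)) ↔ W = T ↔ T = T
¬R = ¬T = F
((¬D ↑ (G → ¬H)) ↔ W) ⊕ ¬R = T ⊕ F = T
Thus Statement 3 is true.

True statements: 2 (Statement 1, Statement 3).

2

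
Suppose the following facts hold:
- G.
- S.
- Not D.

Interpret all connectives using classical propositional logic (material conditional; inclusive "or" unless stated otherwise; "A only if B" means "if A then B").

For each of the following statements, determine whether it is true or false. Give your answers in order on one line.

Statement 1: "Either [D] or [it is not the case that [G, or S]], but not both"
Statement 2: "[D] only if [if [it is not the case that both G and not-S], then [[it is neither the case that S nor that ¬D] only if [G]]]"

Statement 1 F, Statement 2 T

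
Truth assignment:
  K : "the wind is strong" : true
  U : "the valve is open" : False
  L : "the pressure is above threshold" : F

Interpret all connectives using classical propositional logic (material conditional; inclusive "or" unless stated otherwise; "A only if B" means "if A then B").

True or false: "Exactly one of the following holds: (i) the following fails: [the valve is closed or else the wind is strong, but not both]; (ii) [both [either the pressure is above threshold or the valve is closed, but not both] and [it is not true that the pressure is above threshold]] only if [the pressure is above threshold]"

The statement is true.

Parsed as not (not U xor K) xor (((L xor not U) and not L) -> L)

not U = not False = True
not U xor K = True xor True = False
not (not U xor K) = not False = True
not U = not False = True
L xor not U = False xor True = True
not L = not False = True
(L xor not U) and not L = True and True = True
((L xor not U) and not L) -> L = True -> False = False
not (not U xor K) xor (((L xor not U) and not L) -> L) = True xor False = True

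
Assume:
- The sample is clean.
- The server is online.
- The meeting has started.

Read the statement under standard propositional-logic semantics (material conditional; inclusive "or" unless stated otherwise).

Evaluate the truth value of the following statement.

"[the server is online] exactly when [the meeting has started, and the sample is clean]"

The statement is true.

Let Q = "the server is online" (T), R = "the meeting has started" (T), P = "the sample is contaminated" (F).
Formalization: Q <-> (R & ~P)

~P = ~F = T
R & ~P = T & T = T
Q <-> (R & ~P) = T <-> T = T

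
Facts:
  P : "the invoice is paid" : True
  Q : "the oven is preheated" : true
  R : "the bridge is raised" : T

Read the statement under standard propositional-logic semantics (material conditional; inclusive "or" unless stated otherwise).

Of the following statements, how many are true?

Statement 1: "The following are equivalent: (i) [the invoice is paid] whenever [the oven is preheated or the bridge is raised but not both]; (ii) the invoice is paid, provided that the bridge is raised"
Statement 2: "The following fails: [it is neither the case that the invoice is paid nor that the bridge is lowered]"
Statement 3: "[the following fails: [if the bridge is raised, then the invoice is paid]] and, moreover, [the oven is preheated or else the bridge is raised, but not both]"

Statement 1: Formalization: ((Q ⊕ R) → P) ↔ (R → P)

Q ⊕ R = T ⊕ T = F
(Q ⊕ R) → P = F → T = T
R → P = T → T = T
((Q ⊕ R) → P) ↔ (R → P) = T ↔ T = T
So Statement 1 is true.

Statement 2: Parsed as ¬(P ↓ ¬R)

¬R = ¬T = F
P ↓ ¬R = T ↓ F = F
¬(P ↓ ¬R) = ¬F = T
So Statement 2 is true.

Statement 3: In symbols: ¬(R → P) ∧ (Q ⊕ R)

R → P = T → T = T
¬(R → P) = ¬T = F
Q ⊕ R = T ⊕ T = F
¬(R → P) ∧ (Q ⊕ R) = F ∧ F = F
Hence Statement 3 is false.

True statements: 2 (Statement 1, Statement 2).

2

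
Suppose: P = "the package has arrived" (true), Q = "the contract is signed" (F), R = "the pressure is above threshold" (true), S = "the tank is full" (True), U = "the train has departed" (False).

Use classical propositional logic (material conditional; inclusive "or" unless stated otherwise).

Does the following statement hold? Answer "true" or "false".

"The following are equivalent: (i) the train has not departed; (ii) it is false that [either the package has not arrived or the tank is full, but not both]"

Values: U=F, P=T, S=T.
In symbols: ~U <-> ~(~P xor S)

~U = ~F = T
~P = ~T = F
~P xor S = F xor T = T
~(~P xor S) = ~T = F
~U <-> ~(~P xor S) = T <-> F = F

The statement is false.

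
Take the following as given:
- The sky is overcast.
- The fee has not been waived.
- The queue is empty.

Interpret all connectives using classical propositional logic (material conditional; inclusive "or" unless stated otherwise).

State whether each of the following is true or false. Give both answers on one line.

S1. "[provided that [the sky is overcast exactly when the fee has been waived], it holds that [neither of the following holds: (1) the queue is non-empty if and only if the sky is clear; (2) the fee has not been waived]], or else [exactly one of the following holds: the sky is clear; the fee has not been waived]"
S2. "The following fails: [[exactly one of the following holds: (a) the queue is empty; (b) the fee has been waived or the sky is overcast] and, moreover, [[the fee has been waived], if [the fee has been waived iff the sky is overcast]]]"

S1 True, S2 True

Let P = "the sky is overcast" (True), Q = "the fee has been waived" (False), R = "the queue is empty" (True).

S1: Formalization: ((P iff Q) -> ((not R iff not P) nor not Q)) or (not P xor not Q)

P iff Q = True iff False = False
not R = not True = False
not P = not True = False
not R iff not P = False iff False = True
not Q = not False = True
(not R iff not P) nor not Q = True nor True = False
(P iff Q) -> ((not R iff not P) nor not Q) = False -> False = True
not P = not True = False
not Q = not False = True
not P xor not Q = False xor True = True
((P iff Q) -> ((not R iff not P) nor not Q)) or (not P xor not Q) = True or True = True
Thus S1 is true.

S2: Formalization: not ((R xor (Q or P)) and ((Q iff P) -> Q))

Q or P = False or True = True
R xor (Q or P) = True xor True = False
Q iff P = False iff True = False
(Q iff P) -> Q = False -> False = True
(R xor (Q or P)) and ((Q iff P) -> Q) = False and True = False
not ((R xor (Q or P)) and ((Q iff P) -> Q)) = not False = True
Hence S2 is true.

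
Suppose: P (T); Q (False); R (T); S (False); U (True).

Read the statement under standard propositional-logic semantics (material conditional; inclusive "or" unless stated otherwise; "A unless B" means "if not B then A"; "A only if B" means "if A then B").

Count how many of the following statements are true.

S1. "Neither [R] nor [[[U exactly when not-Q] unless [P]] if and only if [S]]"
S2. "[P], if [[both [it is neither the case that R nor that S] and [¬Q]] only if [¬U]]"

1

S1: In symbols: R nor (((U iff not Q) or P) iff S)

not Q = not False = True
U iff not Q = True iff True = True
(U iff not Q) or P = True or True = True
((U iff not Q) or P) iff S = True iff False = False
R nor (((U iff not Q) or P) iff S) = True nor False = False
Hence S1 is false.

S2: In symbols: (((R nor S) and not Q) -> not U) -> P

R nor S = True nor False = False
not Q = not False = True
(R nor S) and not Q = False and True = False
not U = not True = False
((R nor S) and not Q) -> not U = False -> False = True
(((R nor S) and not Q) -> not U) -> P = True -> True = True
Thus S2 is true.

Count: 1.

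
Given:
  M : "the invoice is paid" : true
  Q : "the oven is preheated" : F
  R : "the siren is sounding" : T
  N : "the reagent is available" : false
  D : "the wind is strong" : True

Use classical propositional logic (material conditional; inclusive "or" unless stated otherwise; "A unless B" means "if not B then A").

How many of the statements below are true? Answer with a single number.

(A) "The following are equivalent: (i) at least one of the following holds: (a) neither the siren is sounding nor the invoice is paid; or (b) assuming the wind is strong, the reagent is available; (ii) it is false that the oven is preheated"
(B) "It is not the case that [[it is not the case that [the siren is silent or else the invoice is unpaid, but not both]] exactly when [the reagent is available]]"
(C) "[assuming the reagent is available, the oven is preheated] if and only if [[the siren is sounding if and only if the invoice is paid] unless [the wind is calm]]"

(A): This is ((R nor M) | (D -> N)) <-> ~Q.

R nor M = T nor T = F
D -> N = T -> F = F
(R nor M) | (D -> N) = F | F = F
~Q = ~F = T
((R nor M) | (D -> N)) <-> ~Q = F <-> T = F
Thus (A) is false.

(B): Parsed as ~(~(~R xor ~M) <-> N)

~R = ~T = F
~M = ~T = F
~R xor ~M = F xor F = F
~(~R xor ~M) = ~F = T
~(~R xor ~M) <-> N = T <-> F = F
~(~(~R xor ~M) <-> N) = ~F = T
So (B) is true.

(C): This is (N -> Q) <-> ((R <-> M) | ~D).

N -> Q = F -> F = T
R <-> M = T <-> T = T
~D = ~T = F
(R <-> M) | ~D = T | F = T
(N -> Q) <-> ((R <-> M) | ~D) = T <-> T = T
Thus (C) is true.

2 of the 3 statements are true ((B), (C)).

2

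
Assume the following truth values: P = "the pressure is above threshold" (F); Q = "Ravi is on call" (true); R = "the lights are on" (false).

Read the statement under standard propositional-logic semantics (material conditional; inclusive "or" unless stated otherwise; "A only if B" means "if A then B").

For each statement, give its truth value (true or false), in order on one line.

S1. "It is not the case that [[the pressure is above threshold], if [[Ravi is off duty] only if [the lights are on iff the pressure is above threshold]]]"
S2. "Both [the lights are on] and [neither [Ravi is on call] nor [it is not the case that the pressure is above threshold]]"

S1: Formalization: ¬((¬Q → (R ↔ P)) → P)

¬Q = ¬T = F
R ↔ P = F ↔ F = T
¬Q → (R ↔ P) = F → T = T
(¬Q → (R ↔ P)) → P = T → F = F
¬((¬Q → (R ↔ P)) → P) = ¬F = T
Thus S1 is true.

S2: This is R ∧ (Q ↓ ¬P).

¬P = ¬F = T
Q ↓ ¬P = T ↓ T = F
R ∧ (Q ↓ ¬P) = F ∧ F = F
Thus S2 is false.

S1 true, S2 false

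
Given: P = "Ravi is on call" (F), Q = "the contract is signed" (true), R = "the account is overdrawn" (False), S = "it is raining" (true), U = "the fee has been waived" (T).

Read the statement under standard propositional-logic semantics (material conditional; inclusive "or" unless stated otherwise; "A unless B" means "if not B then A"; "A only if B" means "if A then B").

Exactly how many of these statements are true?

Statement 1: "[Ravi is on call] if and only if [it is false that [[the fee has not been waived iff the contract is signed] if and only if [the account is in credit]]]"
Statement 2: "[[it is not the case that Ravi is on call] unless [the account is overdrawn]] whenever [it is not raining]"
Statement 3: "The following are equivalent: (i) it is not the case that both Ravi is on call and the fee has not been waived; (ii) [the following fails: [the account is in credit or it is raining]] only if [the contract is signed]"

2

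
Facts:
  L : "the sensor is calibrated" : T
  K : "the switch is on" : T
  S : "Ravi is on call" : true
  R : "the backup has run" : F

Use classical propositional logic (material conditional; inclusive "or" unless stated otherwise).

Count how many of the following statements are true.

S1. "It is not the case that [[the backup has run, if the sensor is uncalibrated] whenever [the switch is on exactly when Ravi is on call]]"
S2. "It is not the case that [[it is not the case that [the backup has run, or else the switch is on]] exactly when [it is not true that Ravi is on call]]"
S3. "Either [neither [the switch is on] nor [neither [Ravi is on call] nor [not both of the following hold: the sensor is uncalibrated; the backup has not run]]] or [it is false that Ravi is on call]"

0

S1: Parsed as ~((K <-> S) -> (~L -> R))

K <-> S = T <-> T = T
~L = ~T = F
~L -> R = F -> F = T
(K <-> S) -> (~L -> R) = T -> T = T
~((K <-> S) -> (~L -> R)) = ~T = F
So S1 is false.

S2: Formalization: ~(~(R | K) <-> ~S)

R | K = F | T = T
~(R | K) = ~T = F
~S = ~T = F
~(R | K) <-> ~S = F <-> F = T
~(~(R | K) <-> ~S) = ~T = F
So S2 is false.

S3: In symbols: (K nor (S nor (~L nand ~R))) | ~S

~L = ~T = F
~R = ~F = T
~L nand ~R = F nand T = T
S nor (~L nand ~R) = T nor T = F
K nor (S nor (~L nand ~R)) = T nor F = F
~S = ~T = F
(K nor (S nor (~L nand ~R))) | ~S = F | F = F
Thus S3 is false.

0 of the 3 statements are true (none).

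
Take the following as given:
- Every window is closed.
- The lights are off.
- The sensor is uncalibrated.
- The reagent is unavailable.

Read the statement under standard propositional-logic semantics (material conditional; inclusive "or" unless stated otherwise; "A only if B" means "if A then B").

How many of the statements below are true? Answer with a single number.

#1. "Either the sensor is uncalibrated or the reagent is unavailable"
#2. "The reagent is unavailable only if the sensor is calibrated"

1

Let U = "the sensor is calibrated" (False), R = "the reagent is available" (False).

#1: Formalization: not U or not R

not U = not False = True
not R = not False = True
not U or not R = True or True = True
So #1 is true.

#2: Parsed as not R -> U

not R = not False = True
not R -> U = True -> False = False
So #2 is false.

Count: 1.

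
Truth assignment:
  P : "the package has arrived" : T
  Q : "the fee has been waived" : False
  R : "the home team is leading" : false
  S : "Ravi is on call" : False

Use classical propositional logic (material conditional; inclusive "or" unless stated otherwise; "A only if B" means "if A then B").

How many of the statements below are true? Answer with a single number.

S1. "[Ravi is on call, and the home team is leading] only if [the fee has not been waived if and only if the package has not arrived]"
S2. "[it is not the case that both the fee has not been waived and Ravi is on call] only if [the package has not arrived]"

1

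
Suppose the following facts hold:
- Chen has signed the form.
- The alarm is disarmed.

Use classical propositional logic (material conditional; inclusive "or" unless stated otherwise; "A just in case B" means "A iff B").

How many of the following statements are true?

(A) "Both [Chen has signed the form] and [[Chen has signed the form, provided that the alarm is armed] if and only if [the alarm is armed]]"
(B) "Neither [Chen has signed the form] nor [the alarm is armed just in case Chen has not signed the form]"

0

Let P = "Chen has signed the form" (True), Q = "the alarm is armed" (False).

(A): Formalization: P and ((Q -> P) iff Q)

Q -> P = False -> True = True
(Q -> P) iff Q = True iff False = False
P and ((Q -> P) iff Q) = True and False = False
Hence (A) is false.

(B): This is P nor (Q iff not P).

not P = not True = False
Q iff not P = False iff False = True
P nor (Q iff not P) = True nor True = False
So (B) is false.

True statements: 0 (none).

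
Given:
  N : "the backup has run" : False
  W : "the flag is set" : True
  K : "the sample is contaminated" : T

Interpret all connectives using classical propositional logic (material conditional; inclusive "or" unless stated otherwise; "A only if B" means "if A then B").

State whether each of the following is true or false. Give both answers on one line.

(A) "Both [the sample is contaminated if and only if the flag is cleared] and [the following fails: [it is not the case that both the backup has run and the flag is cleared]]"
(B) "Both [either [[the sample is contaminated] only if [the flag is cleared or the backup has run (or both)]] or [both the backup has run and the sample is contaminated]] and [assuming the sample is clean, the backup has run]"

(A) F; (B) F

(A): In symbols: (K <-> ~W) & ~(N nand ~W)

~W = ~T = F
K <-> ~W = T <-> F = F
~W = ~T = F
N nand ~W = F nand F = T
~(N nand ~W) = ~T = F
(K <-> ~W) & ~(N nand ~W) = F & F = F
Hence (A) is false.

(B): This is ((K -> (~W | N)) | (N & K)) & (~K -> N).

~W = ~T = F
~W | N = F | F = F
K -> (~W | N) = T -> F = F
N & K = F & T = F
(K -> (~W | N)) | (N & K) = F | F = F
~K = ~T = F
~K -> N = F -> F = T
((K -> (~W | N)) | (N & K)) & (~K -> N) = F & T = F
Thus (B) is false.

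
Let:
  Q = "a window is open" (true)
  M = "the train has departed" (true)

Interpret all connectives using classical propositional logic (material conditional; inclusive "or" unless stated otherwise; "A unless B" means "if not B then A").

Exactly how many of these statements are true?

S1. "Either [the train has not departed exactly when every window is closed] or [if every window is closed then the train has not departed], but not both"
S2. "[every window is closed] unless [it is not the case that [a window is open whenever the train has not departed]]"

0

S1: Parsed as (~M <-> ~Q) xor (~Q -> ~M)

~M = ~T = F
~Q = ~T = F
~M <-> ~Q = F <-> F = T
~Q = ~T = F
~M = ~T = F
~Q -> ~M = F -> F = T
(~M <-> ~Q) xor (~Q -> ~M) = T xor T = F
Thus S1 is false.

S2: This is ~Q | ~(~M -> Q).

~Q = ~T = F
~M = ~T = F
~M -> Q = F -> T = T
~(~M -> Q) = ~T = F
~Q | ~(~M -> Q) = F | F = F
So S2 is false.

True statements: 0 (none).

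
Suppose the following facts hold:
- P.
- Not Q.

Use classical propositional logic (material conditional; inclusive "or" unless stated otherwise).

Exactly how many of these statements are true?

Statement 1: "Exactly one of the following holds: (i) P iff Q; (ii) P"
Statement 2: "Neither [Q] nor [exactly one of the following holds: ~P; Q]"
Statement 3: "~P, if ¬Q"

2

Statement 1: Formalization: (P iff Q) xor P

P iff Q = True iff False = False
(P iff Q) xor P = False xor True = True
Thus Statement 1 is true.

Statement 2: In symbols: Q nor (not P xor Q)

not P = not True = False
not P xor Q = False xor False = False
Q nor (not P xor Q) = False nor False = True
Hence Statement 2 is true.

Statement 3: Formalization: not Q -> not P

not Q = not False = True
not P = not True = False
not Q -> not P = True -> False = False
Thus Statement 3 is false.

True statements: 2.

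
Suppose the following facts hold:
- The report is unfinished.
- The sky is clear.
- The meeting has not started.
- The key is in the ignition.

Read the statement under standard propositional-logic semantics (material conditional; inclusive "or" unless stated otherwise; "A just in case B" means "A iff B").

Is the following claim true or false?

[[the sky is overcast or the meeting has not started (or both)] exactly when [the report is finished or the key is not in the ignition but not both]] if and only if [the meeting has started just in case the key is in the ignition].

Let Q = "the sky is overcast" (F), R = "the meeting has started" (F), P = "the report is finished" (F), S = "the key is in the ignition" (T).
Parsed as ((Q ∨ ¬R) ↔ (P ⊕ ¬S)) ↔ (R ↔ S)

¬R = ¬F = T
Q ∨ ¬R = F ∨ T = T
¬S = ¬T = F
P ⊕ ¬S = F ⊕ F = F
(Q ∨ ¬R) ↔ (P ⊕ ¬S) = T ↔ F = F
R ↔ S = F ↔ T = F
((Q ∨ ¬R) ↔ (P ⊕ ¬S)) ↔ (R ↔ S) = F ↔ F = T

The statement is true.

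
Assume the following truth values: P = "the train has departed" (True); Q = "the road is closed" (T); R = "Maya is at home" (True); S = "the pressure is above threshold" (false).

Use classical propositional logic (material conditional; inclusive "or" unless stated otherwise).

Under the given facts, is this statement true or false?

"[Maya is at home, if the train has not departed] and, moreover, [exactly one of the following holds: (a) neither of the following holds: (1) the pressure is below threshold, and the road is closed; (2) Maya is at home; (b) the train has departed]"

In symbols: (not P -> R) and (((not S and Q) nor R) xor P)

not P = not True = False
not P -> R = False -> True = True
not S = not False = True
not S and Q = True and True = True
(not S and Q) nor R = True nor True = False
((not S and Q) nor R) xor P = False xor True = True
(not P -> R) and (((not S and Q) nor R) xor P) = True and True = True

true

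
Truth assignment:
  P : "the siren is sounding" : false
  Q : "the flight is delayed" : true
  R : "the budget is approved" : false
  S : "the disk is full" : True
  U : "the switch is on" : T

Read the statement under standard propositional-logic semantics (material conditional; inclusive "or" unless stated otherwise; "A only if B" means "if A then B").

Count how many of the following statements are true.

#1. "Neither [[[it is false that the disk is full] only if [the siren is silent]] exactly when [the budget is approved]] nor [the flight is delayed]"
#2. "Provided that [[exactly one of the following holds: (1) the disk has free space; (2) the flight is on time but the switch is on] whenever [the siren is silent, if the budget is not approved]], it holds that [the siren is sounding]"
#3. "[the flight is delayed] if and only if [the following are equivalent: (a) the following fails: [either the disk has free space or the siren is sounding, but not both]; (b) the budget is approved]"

#1: In symbols: ((not S -> not P) iff R) nor Q

not S = not True = False
not P = not False = True
not S -> not P = False -> True = True
(not S -> not P) iff R = True iff False = False
((not S -> not P) iff R) nor Q = False nor True = False
So #1 is false.

#2: This is ((not R -> not P) -> (not S xor (not Q and U))) -> P.

not R = not False = True
not P = not False = True
not R -> not P = True -> True = True
not S = not True = False
not Q = not True = False
not Q and U = False and True = False
not S xor (not Q and U) = False xor False = False
(not R -> not P) -> (not S xor (not Q and U)) = True -> False = False
((not R -> not P) -> (not S xor (not Q and U))) -> P = False -> False = True
So #2 is true.

#3: Formalization: Q iff (not (not S xor P) iff R)

not S = not True = False
not S xor P = False xor False = False
not (not S xor P) = not False = True
not (not S xor P) iff R = True iff False = False
Q iff (not (not S xor P) iff R) = True iff False = False
Thus #3 is false.

Count: 1.

1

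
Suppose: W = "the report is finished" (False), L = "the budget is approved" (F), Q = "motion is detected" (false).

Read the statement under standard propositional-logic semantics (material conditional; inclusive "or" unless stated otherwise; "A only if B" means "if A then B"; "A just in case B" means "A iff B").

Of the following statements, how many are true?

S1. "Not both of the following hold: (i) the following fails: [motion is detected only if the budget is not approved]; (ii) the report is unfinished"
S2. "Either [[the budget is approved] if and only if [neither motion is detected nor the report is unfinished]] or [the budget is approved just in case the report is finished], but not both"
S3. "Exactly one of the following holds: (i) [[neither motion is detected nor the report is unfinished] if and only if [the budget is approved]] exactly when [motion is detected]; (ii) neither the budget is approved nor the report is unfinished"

S1: Parsed as ~(Q -> ~L) nand ~W

~L = ~F = T
Q -> ~L = F -> T = T
~(Q -> ~L) = ~T = F
~W = ~F = T
~(Q -> ~L) nand ~W = F nand T = T
Thus S1 is true.

S2: This is (L <-> (Q nor ~W)) xor (L <-> W).

~W = ~F = T
Q nor ~W = F nor T = F
L <-> (Q nor ~W) = F <-> F = T
L <-> W = F <-> F = T
(L <-> (Q nor ~W)) xor (L <-> W) = T xor T = F
Hence S2 is false.

S3: This is (((Q nor ~W) <-> L) <-> Q) xor (L nor ~W).

~W = ~F = T
Q nor ~W = F nor T = F
(Q nor ~W) <-> L = F <-> F = T
((Q nor ~W) <-> L) <-> Q = T <-> F = F
~W = ~F = T
L nor ~W = F nor T = F
(((Q nor ~W) <-> L) <-> Q) xor (L nor ~W) = F xor F = F
Thus S3 is false.

Count: 1.

1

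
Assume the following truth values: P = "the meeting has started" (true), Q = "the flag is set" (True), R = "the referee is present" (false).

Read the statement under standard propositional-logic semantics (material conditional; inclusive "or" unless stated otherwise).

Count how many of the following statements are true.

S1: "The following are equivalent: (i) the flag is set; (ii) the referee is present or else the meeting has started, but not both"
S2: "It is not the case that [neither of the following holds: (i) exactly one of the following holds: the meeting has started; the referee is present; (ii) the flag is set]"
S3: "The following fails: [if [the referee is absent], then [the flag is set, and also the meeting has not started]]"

S1: Parsed as Q ↔ (R ⊕ P)

R ⊕ P = F ⊕ T = T
Q ↔ (R ⊕ P) = T ↔ T = T
Thus S1 is true.

S2: In symbols: ¬((P ⊕ R) ↓ Q)

P ⊕ R = T ⊕ F = T
(P ⊕ R) ↓ Q = T ↓ T = F
¬((P ⊕ R) ↓ Q) = ¬F = T
So S2 is true.

S3: This is ¬(¬R → (Q ∧ ¬P)).

¬R = ¬F = T
¬P = ¬T = F
Q ∧ ¬P = T ∧ F = F
¬R → (Q ∧ ¬P) = T → F = F
¬(¬R → (Q ∧ ¬P)) = ¬F = T
Hence S3 is true.

True statements: 3.

3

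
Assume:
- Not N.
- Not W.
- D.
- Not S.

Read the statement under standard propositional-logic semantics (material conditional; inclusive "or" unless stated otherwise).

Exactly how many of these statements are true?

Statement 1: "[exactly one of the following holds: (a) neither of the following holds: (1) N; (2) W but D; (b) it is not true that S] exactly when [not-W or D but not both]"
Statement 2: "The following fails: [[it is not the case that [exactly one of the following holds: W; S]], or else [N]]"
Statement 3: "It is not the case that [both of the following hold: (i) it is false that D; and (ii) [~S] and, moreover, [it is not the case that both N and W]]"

Statement 1: Formalization: ((N ↓ (W ∧ D)) ⊕ ¬S) ↔ (¬W ⊕ D)

W ∧ D = F ∧ T = F
N ↓ (W ∧ D) = F ↓ F = T
¬S = ¬F = T
(N ↓ (W ∧ D)) ⊕ ¬S = T ⊕ T = F
¬W = ¬F = T
¬W ⊕ D = T ⊕ T = F
((N ↓ (W ∧ D)) ⊕ ¬S) ↔ (¬W ⊕ D) = F ↔ F = T
So Statement 1 is true.

Statement 2: In symbols: ¬(¬(W ⊕ S) ∨ N)

W ⊕ S = F ⊕ F = F
¬(W ⊕ S) = ¬F = T
¬(W ⊕ S) ∨ N = T ∨ F = T
¬(¬(W ⊕ S) ∨ N) = ¬T = F
Hence Statement 2 is false.

Statement 3: In symbols: ¬(¬D ∧ (¬S ∧ (N ↑ W)))

¬D = ¬T = F
¬S = ¬F = T
N ↑ W = F ↑ F = T
¬S ∧ (N ↑ W) = T ∧ T = T
¬D ∧ (¬S ∧ (N ↑ W)) = F ∧ T = F
¬(¬D ∧ (¬S ∧ (N ↑ W))) = ¬F = T
Thus Statement 3 is true.

2 of the 3 statements are true (Statement 1, Statement 3).

2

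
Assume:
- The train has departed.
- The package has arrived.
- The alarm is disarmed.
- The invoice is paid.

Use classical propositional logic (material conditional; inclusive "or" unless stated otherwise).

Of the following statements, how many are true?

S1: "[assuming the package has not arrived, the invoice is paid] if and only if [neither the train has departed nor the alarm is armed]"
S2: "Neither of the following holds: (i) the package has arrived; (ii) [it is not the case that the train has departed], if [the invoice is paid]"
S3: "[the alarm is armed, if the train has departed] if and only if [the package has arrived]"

0

Let Q = "the package has arrived" (T), S = "the invoice is paid" (T), P = "the train has departed" (T), R = "the alarm is armed" (F).

S1: Parsed as (~Q -> S) <-> (P nor R)

~Q = ~T = F
~Q -> S = F -> T = T
P nor R = T nor F = F
(~Q -> S) <-> (P nor R) = T <-> F = F
So S1 is false.

S2: In symbols: Q nor (S -> ~P)

~P = ~T = F
S -> ~P = T -> F = F
Q nor (S -> ~P) = T nor F = F
Thus S2 is false.

S3: In symbols: (P -> R) <-> Q

P -> R = T -> F = F
(P -> R) <-> Q = F <-> T = F
So S3 is false.

Count: 0.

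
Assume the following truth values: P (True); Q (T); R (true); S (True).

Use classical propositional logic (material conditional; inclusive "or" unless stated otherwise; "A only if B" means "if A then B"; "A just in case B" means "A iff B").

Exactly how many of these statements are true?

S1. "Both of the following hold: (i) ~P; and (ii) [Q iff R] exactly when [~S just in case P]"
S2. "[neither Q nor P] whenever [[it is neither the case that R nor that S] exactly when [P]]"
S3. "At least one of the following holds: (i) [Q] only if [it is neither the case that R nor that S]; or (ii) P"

2

S1: Formalization: ¬P ∧ ((Q ↔ R) ↔ (¬S ↔ P))

¬P = ¬T = F
Q ↔ R = T ↔ T = T
¬S = ¬T = F
¬S ↔ P = F ↔ T = F
(Q ↔ R) ↔ (¬S ↔ P) = T ↔ F = F
¬P ∧ ((Q ↔ R) ↔ (¬S ↔ P)) = F ∧ F = F
Hence S1 is false.

S2: This is ((R ↓ S) ↔ P) → (Q ↓ P).

R ↓ S = T ↓ T = F
(R ↓ S) ↔ P = F ↔ T = F
Q ↓ P = T ↓ T = F
((R ↓ S) ↔ P) → (Q ↓ P) = F → F = T
Thus S2 is true.

S3: This is (Q → (R ↓ S)) ∨ P.

R ↓ S = T ↓ T = F
Q → (R ↓ S) = T → F = F
(Q → (R ↓ S)) ∨ P = F ∨ T = T
So S3 is true.

True statements: 2 (S2, S3).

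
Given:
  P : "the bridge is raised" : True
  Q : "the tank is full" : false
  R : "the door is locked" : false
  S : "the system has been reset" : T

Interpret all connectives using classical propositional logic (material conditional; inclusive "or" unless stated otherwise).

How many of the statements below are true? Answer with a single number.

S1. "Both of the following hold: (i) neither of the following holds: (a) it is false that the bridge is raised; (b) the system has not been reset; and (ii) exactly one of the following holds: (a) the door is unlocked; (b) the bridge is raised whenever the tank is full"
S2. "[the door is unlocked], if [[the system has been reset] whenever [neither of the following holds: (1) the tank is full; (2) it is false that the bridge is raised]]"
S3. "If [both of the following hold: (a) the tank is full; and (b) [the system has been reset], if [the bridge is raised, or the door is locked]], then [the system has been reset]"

S1: Parsed as (~P nor ~S) & (~R xor (Q -> P))

~P = ~T = F
~S = ~T = F
~P nor ~S = F nor F = T
~R = ~F = T
Q -> P = F -> T = T
~R xor (Q -> P) = T xor T = F
(~P nor ~S) & (~R xor (Q -> P)) = T & F = F
Hence S1 is false.

S2: This is ((Q nor ~P) -> S) -> ~R.

~P = ~T = F
Q nor ~P = F nor F = T
(Q nor ~P) -> S = T -> T = T
~R = ~F = T
((Q nor ~P) -> S) -> ~R = T -> T = T
Thus S2 is true.

S3: This is (Q & ((P | R) -> S)) -> S.

P | R = T | F = T
(P | R) -> S = T -> T = T
Q & ((P | R) -> S) = F & T = F
(Q & ((P | R) -> S)) -> S = F -> T = T
Hence S3 is true.

Count: 2.

2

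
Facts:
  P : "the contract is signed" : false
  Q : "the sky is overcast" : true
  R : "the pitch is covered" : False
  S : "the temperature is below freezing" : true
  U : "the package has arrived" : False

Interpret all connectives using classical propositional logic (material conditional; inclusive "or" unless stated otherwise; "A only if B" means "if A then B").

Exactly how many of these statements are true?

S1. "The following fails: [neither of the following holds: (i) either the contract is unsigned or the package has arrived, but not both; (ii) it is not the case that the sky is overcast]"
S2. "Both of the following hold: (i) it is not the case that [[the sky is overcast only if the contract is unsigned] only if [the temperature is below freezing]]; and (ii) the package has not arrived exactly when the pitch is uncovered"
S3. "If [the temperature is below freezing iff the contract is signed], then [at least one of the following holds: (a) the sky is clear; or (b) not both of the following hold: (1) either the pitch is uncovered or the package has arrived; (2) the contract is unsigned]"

2

S1: In symbols: not ((not P xor U) nor not Q)

not P = not False = True
not P xor U = True xor False = True
not Q = not True = False
(not P xor U) nor not Q = True nor False = False
not ((not P xor U) nor not Q) = not False = True
Hence S1 is true.

S2: Parsed as not ((Q -> not P) -> S) and (not U iff not R)

not P = not False = True
Q -> not P = True -> True = True
(Q -> not P) -> S = True -> True = True
not ((Q -> not P) -> S) = not True = False
not U = not False = True
not R = not False = True
not U iff not R = True iff True = True
not ((Q -> not P) -> S) and (not U iff not R) = False and True = False
So S2 is false.

S3: This is (S iff P) -> (not Q or ((not R or U) nand not P)).

S iff P = True iff False = False
not Q = not True = False
not R = not False = True
not R or U = True or False = True
not P = not False = True
(not R or U) nand not P = True nand True = False
not Q or ((not R or U) nand not P) = False or False = False
(S iff P) -> (not Q or ((not R or U) nand not P)) = False -> False = True
Hence S3 is true.

2 of the 3 statements are true.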